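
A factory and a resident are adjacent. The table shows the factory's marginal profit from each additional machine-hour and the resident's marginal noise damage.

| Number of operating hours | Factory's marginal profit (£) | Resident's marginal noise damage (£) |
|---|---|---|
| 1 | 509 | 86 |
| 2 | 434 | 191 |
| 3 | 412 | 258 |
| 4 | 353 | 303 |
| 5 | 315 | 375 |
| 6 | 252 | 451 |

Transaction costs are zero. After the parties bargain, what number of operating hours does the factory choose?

4

Bargaining reaches the level where marginal profit last exceeds marginal noise damage.
That holds through level 4 (353 ≥ 303) but not at 5 (315 < 375).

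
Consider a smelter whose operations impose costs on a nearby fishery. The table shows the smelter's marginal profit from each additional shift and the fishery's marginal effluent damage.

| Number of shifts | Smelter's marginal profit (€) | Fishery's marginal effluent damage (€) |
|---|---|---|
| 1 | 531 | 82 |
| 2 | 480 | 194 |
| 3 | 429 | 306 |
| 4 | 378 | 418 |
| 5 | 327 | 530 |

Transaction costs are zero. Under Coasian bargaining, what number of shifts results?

3

Bargaining reaches the level where marginal profit last exceeds marginal effluent damage.
That holds through level 3 (429 ≥ 306) but not at 4 (378 < 418).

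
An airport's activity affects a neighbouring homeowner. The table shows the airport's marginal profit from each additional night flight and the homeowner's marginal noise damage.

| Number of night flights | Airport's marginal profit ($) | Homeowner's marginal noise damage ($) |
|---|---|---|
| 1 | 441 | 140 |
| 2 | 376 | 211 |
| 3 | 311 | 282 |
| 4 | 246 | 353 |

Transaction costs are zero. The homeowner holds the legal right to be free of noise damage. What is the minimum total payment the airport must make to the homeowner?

Efficient level: marginal profit ≥ marginal noise damage through level 3, so k* = 3.
With the homeowner holding the right, the airport must at least compensate total damage at k*: 140 + 211 + 282 = 633.

$633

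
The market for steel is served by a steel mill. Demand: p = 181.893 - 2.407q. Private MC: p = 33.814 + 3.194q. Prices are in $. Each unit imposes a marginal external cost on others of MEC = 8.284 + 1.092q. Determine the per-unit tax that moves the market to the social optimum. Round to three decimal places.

Social marginal cost = private MC + MEC = 42.098 + 4.286q.
Set SMC = demand: 42.098 + 4.286q = 181.893 - 2.407q → q* = 20.8867.
The Pigouvian tax equals MEC at q*: 8.284 + 1.092×20.8867 = 31.0923.

tax = $31.092 per unit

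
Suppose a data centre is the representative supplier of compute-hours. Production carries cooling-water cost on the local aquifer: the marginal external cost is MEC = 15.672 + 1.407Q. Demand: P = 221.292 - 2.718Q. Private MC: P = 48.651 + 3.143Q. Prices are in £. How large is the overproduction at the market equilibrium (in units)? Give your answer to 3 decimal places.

Market equilibrium (private): 48.651 + 3.143Q = 221.292 - 2.718Q → Q_m = 29.4559.
Social marginal cost = private MC + MEC = 64.323 + 4.550Q.
Set SMC = demand: 64.323 + 4.550Q = 221.292 - 2.718Q → Q* = 21.5973.
Gap = |29.4559 − 21.5973| = 7.8586.

7.859 units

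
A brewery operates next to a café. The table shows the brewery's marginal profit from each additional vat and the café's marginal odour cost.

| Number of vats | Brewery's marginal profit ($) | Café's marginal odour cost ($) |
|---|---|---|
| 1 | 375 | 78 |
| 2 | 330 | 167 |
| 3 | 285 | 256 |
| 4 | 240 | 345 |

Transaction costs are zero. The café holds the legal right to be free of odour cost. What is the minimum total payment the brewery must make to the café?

$501

Efficient level: marginal profit ≥ marginal odour cost through level 3, so k* = 3.
With the café holding the right, the brewery must at least compensate total damage at k*: 78 + 167 + 256 = 501.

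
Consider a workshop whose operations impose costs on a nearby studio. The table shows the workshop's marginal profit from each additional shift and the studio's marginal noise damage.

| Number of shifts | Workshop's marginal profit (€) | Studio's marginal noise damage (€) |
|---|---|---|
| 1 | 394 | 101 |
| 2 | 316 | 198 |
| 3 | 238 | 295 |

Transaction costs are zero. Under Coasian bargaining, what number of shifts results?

2

Bargaining reaches the level where marginal profit last exceeds marginal noise damage.
That holds through level 2 (316 ≥ 198) but not at 3 (238 < 295).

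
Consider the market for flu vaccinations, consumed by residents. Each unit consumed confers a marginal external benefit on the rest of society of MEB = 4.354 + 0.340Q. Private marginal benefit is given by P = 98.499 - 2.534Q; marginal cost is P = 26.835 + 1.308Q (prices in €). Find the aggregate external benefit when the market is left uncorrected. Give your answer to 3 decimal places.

Market equilibrium (private): 26.835 + 1.308Q = 98.499 - 2.534Q → Q_m = 18.6528.
Total external benefit = ∫₀^{Q_m} (4.354 + 0.340Q) dQ = 4.354×18.6528 + ½×0.340×18.6528² = 140.3619.

€140.362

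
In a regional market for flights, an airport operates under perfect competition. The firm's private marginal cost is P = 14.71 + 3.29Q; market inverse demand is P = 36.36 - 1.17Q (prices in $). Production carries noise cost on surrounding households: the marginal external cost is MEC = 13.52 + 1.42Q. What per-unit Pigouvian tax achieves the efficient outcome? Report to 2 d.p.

tax = $15.48 per unit

Social marginal cost = private MC + MEC = 28.23 + 4.71Q.
Set SMC = demand: 28.23 + 4.71Q = 36.36 - 1.17Q → Q* = 1.3827.
The Pigouvian tax equals MEC at Q*: 13.52 + 1.42×1.3827 = 15.4834.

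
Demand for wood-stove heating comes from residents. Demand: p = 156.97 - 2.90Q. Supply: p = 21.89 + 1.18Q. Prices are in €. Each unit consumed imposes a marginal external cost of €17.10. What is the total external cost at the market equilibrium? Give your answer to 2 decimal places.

€566.14

Market equilibrium (private): 21.89 + 1.18Q = 156.97 - 2.90Q → Q_m = 33.1078.
Total external cost = MEC × Q_m = 17.10 × 33.1078 = 566.1434.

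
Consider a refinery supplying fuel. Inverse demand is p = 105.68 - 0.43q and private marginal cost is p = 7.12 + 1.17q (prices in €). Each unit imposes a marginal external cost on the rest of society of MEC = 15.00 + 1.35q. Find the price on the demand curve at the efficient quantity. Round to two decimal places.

Social marginal cost = private MC + MEC = 22.12 + 2.52q.
Set SMC = demand: 22.12 + 2.52q = 105.68 - 0.43q → q* = 28.3254.
Consumer price on the demand curve at q*: 105.68 − 0.43×28.3254 = 93.5001.

P = €93.50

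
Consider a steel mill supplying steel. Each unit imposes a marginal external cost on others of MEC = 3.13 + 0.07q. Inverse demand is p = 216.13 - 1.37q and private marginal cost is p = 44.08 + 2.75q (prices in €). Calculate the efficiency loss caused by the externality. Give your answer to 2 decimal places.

DWL = €4.37

Market equilibrium (private): 44.08 + 2.75q = 216.13 - 1.37q → q_m = 41.7597.
Social marginal cost = private MC + MEC = 47.21 + 2.82q.
Set SMC = demand: 47.21 + 2.82q = 216.13 - 1.37q → q* = 40.3150.
Between q* and q_m the wedge SMC − demand runs linearly from 0 to MEC(q_m), so the loss is a triangle.
DWL = ½ × 1.4447 × 6.0532 = 4.3725.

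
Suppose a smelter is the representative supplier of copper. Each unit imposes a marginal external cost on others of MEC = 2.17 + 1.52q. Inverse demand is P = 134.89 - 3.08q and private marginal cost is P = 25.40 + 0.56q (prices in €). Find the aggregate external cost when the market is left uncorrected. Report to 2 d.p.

€752.91

Market equilibrium (private): 25.40 + 0.56q = 134.89 - 3.08q → q_m = 30.0797.
Total external cost = ∫₀^{q_m} (2.17 + 1.52q) dq = 2.17×30.0797 + ½×1.52×30.0797² = 752.9121.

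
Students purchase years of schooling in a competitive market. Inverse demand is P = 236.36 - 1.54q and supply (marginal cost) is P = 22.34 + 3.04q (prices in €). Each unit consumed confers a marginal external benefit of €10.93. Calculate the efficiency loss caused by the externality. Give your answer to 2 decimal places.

Market equilibrium (private): 22.34 + 3.04q = 236.36 - 1.54q → q_m = 46.7293.
Social marginal benefit = demand + MEB = 247.29 - 1.54q.
Set SMB = MC: 247.29 - 1.54q = 22.34 + 3.04q → q* = 49.1157.
The loss is the area between SMB and MC from q* to q_m; with linear curves that's a triangle of height MEB(q_m).
DWL = ½ × 2.3864 × 10.9300 = 13.0417.

DWL = €13.04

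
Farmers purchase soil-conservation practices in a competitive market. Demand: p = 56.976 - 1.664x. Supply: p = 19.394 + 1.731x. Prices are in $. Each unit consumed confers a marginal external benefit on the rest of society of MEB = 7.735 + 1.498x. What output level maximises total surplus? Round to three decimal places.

Social marginal benefit = demand + MEB = 64.711 - 0.166x.
Set SMB = MC: 64.711 - 0.166x = 19.394 + 1.731x → x* = 23.8888.

x* = 23.889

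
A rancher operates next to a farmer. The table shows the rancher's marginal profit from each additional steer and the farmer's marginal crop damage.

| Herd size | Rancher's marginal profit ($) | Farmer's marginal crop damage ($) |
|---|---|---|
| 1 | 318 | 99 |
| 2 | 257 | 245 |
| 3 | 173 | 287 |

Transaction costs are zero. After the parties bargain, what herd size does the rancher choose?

2

Bargaining reaches the level where marginal profit last exceeds marginal crop damage.
That holds through level 2 (257 ≥ 245) but not at 3 (173 < 287).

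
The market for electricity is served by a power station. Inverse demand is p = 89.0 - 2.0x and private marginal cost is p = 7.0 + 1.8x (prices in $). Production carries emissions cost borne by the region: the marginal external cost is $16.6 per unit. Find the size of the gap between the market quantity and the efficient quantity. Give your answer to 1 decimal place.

Market equilibrium (private): 7.0 + 1.8x = 89.0 - 2.0x → x_m = 21.5789.
Social marginal cost = private MC + MEC = 23.6 + 1.8x.
Set SMC = demand: 23.6 + 1.8x = 89.0 - 2.0x → x* = 17.2105.
Gap = |21.5789 − 17.2105| = 4.3684.

4.4 units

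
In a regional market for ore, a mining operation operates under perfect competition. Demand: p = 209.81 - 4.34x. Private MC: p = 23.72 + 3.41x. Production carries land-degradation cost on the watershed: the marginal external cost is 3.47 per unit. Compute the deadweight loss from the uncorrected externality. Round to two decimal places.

DWL = 0.78

Market equilibrium (private): 23.72 + 3.41x = 209.81 - 4.34x → x_m = 24.0116.
Social marginal cost = private MC + MEC = 27.19 + 3.41x.
Set SMC = demand: 27.19 + 3.41x = 209.81 - 4.34x → x* = 23.5639.
Between x* and x_m the wedge SMC − demand runs linearly from 0 to MEC(x_m), so the loss is a triangle.
DWL = ½ × 0.4477 × 3.4700 = 0.7768.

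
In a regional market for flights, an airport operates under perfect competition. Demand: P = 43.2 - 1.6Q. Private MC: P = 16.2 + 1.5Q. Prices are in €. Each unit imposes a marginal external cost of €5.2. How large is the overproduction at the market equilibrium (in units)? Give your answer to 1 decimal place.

1.7 units

Market equilibrium (private): 16.2 + 1.5Q = 43.2 - 1.6Q → Q_m = 8.7097.
Social marginal cost = private MC + MEC = 21.4 + 1.5Q.
Set SMC = demand: 21.4 + 1.5Q = 43.2 - 1.6Q → Q* = 7.0323.
Gap = |8.7097 − 7.0323| = 1.6774.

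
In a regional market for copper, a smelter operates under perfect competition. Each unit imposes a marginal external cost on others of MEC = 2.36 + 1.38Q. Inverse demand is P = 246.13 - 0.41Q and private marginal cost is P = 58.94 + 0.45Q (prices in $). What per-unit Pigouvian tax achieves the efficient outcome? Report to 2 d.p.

Social marginal cost = private MC + MEC = 61.30 + 1.83Q.
Set SMC = demand: 61.30 + 1.83Q = 246.13 - 0.41Q → Q* = 82.5134.
The Pigouvian tax equals MEC at Q*: 2.36 + 1.38×82.5134 = 116.2285.

tax = $116.23 per unit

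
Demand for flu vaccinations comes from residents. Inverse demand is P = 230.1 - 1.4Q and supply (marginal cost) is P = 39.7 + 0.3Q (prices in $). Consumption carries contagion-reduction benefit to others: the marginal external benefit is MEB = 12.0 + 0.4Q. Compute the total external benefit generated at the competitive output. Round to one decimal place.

$3852.8

Market equilibrium (private): 39.7 + 0.3Q = 230.1 - 1.4Q → Q_m = 112.0000.
Total external benefit = ∫₀^{Q_m} (12.0 + 0.4Q) dQ = 12.0×112.0000 + ½×0.4×112.0000² = 3852.8000.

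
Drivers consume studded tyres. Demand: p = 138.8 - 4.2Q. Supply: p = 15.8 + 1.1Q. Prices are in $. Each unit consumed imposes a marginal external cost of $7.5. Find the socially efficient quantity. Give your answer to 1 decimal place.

Q* = 21.8

Social marginal benefit = demand − MEC = 131.3 - 4.2Q.
Set SMB = MC: 131.3 - 4.2Q = 15.8 + 1.1Q → Q* = 21.7925.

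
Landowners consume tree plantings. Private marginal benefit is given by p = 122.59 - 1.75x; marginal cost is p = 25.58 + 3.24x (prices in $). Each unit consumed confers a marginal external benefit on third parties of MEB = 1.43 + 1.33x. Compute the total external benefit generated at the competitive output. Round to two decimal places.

$279.14

Market equilibrium (private): 25.58 + 3.24x = 122.59 - 1.75x → x_m = 19.4409.
Total external benefit = ∫₀^{x_m} (1.43 + 1.33x) dx = 1.43×19.4409 + ½×1.33×19.4409² = 279.1363.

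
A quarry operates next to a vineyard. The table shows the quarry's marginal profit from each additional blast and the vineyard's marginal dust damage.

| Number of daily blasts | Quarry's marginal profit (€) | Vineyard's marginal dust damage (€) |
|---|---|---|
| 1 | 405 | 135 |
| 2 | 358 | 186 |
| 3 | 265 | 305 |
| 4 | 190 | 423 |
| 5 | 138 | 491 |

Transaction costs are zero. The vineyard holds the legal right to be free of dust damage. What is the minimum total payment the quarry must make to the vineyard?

Efficient level: marginal profit ≥ marginal dust damage through level 2, so k* = 2.
With the vineyard holding the right, the quarry must at least compensate total damage at k*: 135 + 186 = 321.

€321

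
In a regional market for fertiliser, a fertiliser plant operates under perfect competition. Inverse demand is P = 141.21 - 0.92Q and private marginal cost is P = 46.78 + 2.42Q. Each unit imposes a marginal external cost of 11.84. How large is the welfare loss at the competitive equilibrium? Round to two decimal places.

Market equilibrium (private): 46.78 + 2.42Q = 141.21 - 0.92Q → Q_m = 28.2725.
Social marginal cost = private MC + MEC = 58.62 + 2.42Q.
Set SMC = demand: 58.62 + 2.42Q = 141.21 - 0.92Q → Q* = 24.7275.
The loss is the area between SMC and demand from Q* to Q_m; with linear curves that's a triangle of height MEC(Q_m).
DWL = ½ × 3.5450 × 11.8400 = 20.9864.

DWL = 20.99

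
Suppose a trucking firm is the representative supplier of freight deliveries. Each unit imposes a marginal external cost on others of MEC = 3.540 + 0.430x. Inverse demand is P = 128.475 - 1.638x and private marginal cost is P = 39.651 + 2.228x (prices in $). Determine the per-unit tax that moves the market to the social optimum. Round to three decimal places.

tax = $12.076 per unit

Social marginal cost = private MC + MEC = 43.191 + 2.658x.
Set SMC = demand: 43.191 + 2.658x = 128.475 - 1.638x → x* = 19.8520.
The Pigouvian tax equals MEC at x*: 3.540 + 0.430×19.8520 = 12.0764.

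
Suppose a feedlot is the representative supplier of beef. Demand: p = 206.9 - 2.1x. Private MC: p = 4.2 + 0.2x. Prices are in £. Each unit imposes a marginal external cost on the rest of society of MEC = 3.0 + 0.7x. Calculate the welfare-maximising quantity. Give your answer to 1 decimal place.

Social marginal cost = private MC + MEC = 7.2 + 0.9x.
Set SMC = demand: 7.2 + 0.9x = 206.9 - 2.1x → x* = 66.5667.

x* = 66.6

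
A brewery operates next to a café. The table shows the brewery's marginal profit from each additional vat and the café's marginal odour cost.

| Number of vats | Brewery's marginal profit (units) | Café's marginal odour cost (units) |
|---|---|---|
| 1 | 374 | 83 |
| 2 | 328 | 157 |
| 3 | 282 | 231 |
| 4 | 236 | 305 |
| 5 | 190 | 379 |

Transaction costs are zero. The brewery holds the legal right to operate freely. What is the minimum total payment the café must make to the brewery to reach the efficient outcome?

Left alone the brewery would choose level 5 (marginal profit stays positive).
Efficient level: k* = 3 (marginal profit ≥ marginal odour cost through 3).
The café must at least cover the brewery's forgone profit from cutting 5→3: 236 + 190 = 426.

426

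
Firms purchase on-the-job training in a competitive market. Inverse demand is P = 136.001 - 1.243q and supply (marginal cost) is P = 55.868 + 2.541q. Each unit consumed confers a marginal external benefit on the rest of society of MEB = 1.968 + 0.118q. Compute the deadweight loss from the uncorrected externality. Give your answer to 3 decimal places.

Market equilibrium (private): 55.868 + 2.541q = 136.001 - 1.243q → q_m = 21.1768.
Social marginal benefit = demand + MEB = 137.969 - 1.125q.
Set SMB = MC: 137.969 - 1.125q = 55.868 + 2.541q → q* = 22.3953.
Between q* and q_m the wedge SMB − MC runs linearly from 0 to MEB(q_m), so the loss is a triangle.
DWL = ½ × 1.2185 × 4.4669 = 2.7215.

DWL = 2.721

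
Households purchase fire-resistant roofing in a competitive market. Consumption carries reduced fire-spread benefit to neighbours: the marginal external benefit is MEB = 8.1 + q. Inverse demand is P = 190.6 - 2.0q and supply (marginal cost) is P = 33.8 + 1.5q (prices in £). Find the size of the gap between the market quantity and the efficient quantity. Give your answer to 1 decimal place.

21.2 units

Market equilibrium (private): 33.8 + 1.5q = 190.6 - 2.0q → q_m = 44.8000.
Social marginal benefit = demand + MEB = 198.7 - q.
Set SMB = MC: 198.7 - q = 33.8 + 1.5q → q* = 65.9600.
Gap = |44.8000 − 65.9600| = 21.1600.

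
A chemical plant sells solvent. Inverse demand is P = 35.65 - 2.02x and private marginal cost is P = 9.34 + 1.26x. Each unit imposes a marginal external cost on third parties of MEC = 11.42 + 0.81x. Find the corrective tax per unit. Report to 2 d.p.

Social marginal cost = private MC + MEC = 20.76 + 2.07x.
Set SMC = demand: 20.76 + 2.07x = 35.65 - 2.02x → x* = 3.6406.
The Pigouvian tax equals MEC at x*: 11.42 + 0.81×3.6406 = 14.3689.

tax = 14.37 per unit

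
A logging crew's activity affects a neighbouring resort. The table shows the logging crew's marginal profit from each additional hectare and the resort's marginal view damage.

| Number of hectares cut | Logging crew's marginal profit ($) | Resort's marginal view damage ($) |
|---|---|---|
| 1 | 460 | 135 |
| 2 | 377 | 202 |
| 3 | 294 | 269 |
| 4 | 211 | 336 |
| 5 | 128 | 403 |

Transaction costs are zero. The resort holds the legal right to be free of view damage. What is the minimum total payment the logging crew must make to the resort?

Efficient level: marginal profit ≥ marginal view damage through level 3, so k* = 3.
With the resort holding the right, the logging crew must at least compensate total damage at k*: 135 + 202 + 269 = 606.

$606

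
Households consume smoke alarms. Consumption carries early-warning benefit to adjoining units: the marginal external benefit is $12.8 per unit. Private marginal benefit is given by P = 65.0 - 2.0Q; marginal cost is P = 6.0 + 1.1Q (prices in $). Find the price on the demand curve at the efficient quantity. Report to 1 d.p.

Social marginal benefit = demand + MEB = 77.8 - 2.0Q.
Set SMB = MC: 77.8 - 2.0Q = 6.0 + 1.1Q → Q* = 23.1613.
Consumer price on the demand curve at Q*: 65.0 − 2.0×23.1613 = 18.6774.

P = $18.7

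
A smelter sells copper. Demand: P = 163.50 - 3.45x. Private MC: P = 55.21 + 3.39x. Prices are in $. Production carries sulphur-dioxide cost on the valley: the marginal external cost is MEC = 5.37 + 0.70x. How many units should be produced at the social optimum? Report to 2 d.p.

x* = 13.65

Social marginal cost = private MC + MEC = 60.58 + 4.09x.
Set SMC = demand: 60.58 + 4.09x = 163.50 - 3.45x → x* = 13.6499.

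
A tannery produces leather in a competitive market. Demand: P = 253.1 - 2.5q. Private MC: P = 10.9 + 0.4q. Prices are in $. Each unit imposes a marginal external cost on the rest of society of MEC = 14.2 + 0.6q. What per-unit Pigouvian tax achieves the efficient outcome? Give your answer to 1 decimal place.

Social marginal cost = private MC + MEC = 25.1 + q.
Set SMC = demand: 25.1 + q = 253.1 - 2.5q → q* = 65.1429.
The Pigouvian tax equals MEC at q*: 14.2 + 0.6×65.1429 = 53.2857.

tax = $53.3 per unit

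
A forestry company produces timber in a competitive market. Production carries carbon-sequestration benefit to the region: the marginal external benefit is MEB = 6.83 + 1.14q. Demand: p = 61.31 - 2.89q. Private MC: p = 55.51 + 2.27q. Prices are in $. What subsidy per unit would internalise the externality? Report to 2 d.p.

Social marginal cost = private MC − MEB = 48.68 + 1.13q.
Set SMC = demand: 48.68 + 1.13q = 61.31 - 2.89q → q* = 3.1418.
The Pigouvian subsidy equals MEB at q*: 6.83 + 1.14×3.1418 = 10.4117.

subsidy = $10.41 per unit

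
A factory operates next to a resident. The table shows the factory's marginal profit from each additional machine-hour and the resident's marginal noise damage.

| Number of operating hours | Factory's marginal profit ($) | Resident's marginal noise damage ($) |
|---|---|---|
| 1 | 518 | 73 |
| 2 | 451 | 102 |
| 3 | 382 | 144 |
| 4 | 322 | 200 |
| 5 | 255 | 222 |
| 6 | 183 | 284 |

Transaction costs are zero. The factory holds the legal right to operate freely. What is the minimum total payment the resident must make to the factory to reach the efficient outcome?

$183

Left alone the factory would choose level 6 (marginal profit stays positive).
Efficient level: k* = 5 (marginal profit ≥ marginal noise damage through 5).
The resident must at least cover the factory's forgone profit from cutting 6→5: 183 = 183.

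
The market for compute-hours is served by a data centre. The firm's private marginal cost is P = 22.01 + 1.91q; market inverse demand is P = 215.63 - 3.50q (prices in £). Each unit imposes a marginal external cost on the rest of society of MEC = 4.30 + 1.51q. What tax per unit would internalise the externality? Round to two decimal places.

tax = £45.61 per unit

Social marginal cost = private MC + MEC = 26.31 + 3.42q.
Set SMC = demand: 26.31 + 3.42q = 215.63 - 3.50q → q* = 27.3584.
The Pigouvian tax equals MEC at q*: 4.30 + 1.51×27.3584 = 45.6112.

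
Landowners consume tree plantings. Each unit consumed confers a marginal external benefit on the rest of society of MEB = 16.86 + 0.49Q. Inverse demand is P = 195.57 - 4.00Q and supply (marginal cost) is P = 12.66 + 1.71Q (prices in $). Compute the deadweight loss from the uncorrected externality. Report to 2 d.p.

DWL = $101.52

Market equilibrium (private): 12.66 + 1.71Q = 195.57 - 4.00Q → Q_m = 32.0333.
Social marginal benefit = demand + MEB = 212.43 - 3.51Q.
Set SMB = MC: 212.43 - 3.51Q = 12.66 + 1.71Q → Q* = 38.2701.
Height of the DWL triangle at Q_m is SMB(Q_m) − MC(Q_m) = MEB(Q_m) = 32.5563.
DWL = ½ × 6.2368 × 32.5563 = 101.5236.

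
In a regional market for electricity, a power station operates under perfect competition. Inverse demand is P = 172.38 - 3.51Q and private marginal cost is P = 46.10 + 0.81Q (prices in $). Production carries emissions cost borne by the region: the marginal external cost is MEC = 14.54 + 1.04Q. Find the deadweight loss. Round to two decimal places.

Market equilibrium (private): 46.10 + 0.81Q = 172.38 - 3.51Q → Q_m = 29.2315.
Social marginal cost = private MC + MEC = 60.64 + 1.85Q.
Set SMC = demand: 60.64 + 1.85Q = 172.38 - 3.51Q → Q* = 20.8470.
The welfare-loss triangle has base |Q_m − Q*| and height MEC(Q_m) (the vertical gap between SMC and demand is zero at Q* and MEC at Q_m).
DWL = ½ × 8.3845 × 44.9407 = 188.4026.

DWL = $188.40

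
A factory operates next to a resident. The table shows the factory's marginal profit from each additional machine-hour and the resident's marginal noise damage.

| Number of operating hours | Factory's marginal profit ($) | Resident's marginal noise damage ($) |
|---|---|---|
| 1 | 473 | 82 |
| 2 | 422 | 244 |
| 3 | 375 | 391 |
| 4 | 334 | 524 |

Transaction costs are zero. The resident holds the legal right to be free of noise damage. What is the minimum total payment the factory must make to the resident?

Efficient level: marginal profit ≥ marginal noise damage through level 2, so k* = 2.
With the resident holding the right, the factory must at least compensate total damage at k*: 82 + 244 = 326.

$326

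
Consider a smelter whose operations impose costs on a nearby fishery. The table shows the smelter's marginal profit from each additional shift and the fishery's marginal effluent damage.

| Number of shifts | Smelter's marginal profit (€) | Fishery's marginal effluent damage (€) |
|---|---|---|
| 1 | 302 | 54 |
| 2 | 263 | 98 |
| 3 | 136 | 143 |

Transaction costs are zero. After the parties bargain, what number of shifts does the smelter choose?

Bargaining reaches the level where marginal profit last exceeds marginal effluent damage.
That holds through level 2 (263 ≥ 98) but not at 3 (136 < 143).

2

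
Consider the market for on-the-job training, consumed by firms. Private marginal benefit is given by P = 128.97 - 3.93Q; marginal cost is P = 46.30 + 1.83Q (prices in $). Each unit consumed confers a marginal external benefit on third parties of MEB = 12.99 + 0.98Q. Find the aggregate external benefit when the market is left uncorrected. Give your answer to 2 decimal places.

Market equilibrium (private): 46.30 + 1.83Q = 128.97 - 3.93Q → Q_m = 14.3524.
Total external benefit = ∫₀^{Q_m} (12.99 + 0.98Q) dQ = 12.99×14.3524 + ½×0.98×14.3524² = 287.3735.

$287.37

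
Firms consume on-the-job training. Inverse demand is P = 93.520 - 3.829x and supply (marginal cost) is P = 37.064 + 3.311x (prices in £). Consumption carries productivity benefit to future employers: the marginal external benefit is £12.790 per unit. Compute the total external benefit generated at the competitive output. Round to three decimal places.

£101.131

Market equilibrium (private): 37.064 + 3.311x = 93.520 - 3.829x → x_m = 7.9070.
Total external benefit = MEB × x_m = 12.790 × 7.9070 = 101.1305.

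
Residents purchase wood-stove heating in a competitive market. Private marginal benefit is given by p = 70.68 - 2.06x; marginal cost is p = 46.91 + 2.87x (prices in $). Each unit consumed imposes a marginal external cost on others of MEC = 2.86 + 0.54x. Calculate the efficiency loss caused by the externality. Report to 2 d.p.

DWL = $2.73

Market equilibrium (private): 46.91 + 2.87x = 70.68 - 2.06x → x_m = 4.8215.
Social marginal benefit = demand − MEC = 67.82 - 2.60x.
Set SMB = MC: 67.82 - 2.60x = 46.91 + 2.87x → x* = 3.8227.
The welfare-loss triangle has base |x_m − x*| and height MEC(x_m) (the vertical gap between SMB and MC is zero at x* and MEC at x_m).
DWL = ½ × 0.9988 × 5.4636 = 2.7285.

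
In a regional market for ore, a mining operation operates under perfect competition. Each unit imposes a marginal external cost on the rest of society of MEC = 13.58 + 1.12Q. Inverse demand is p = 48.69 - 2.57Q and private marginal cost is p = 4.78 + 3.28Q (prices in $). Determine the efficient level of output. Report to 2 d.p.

Social marginal cost = private MC + MEC = 18.36 + 4.40Q.
Set SMC = demand: 18.36 + 4.40Q = 48.69 - 2.57Q → Q* = 4.3515.

Q* = 4.35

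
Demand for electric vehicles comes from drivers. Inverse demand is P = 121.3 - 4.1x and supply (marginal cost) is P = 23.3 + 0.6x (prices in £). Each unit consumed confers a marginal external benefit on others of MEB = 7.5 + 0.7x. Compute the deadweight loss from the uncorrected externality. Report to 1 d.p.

Market equilibrium (private): 23.3 + 0.6x = 121.3 - 4.1x → x_m = 20.8511.
Social marginal benefit = demand + MEB = 128.8 - 3.4x.
Set SMB = MC: 128.8 - 3.4x = 23.3 + 0.6x → x* = 26.3750.
Between x* and x_m the wedge SMB − MC runs linearly from 0 to MEB(x_m), so the loss is a triangle.
DWL = ½ × 5.5239 × 22.0957 = 61.0272.

DWL = £61.0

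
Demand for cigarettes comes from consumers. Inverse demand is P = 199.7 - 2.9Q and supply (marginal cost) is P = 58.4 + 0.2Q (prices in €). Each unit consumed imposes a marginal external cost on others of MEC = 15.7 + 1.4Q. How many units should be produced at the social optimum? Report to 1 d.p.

Social marginal benefit = demand − MEC = 184.0 - 4.3Q.
Set SMB = MC: 184.0 - 4.3Q = 58.4 + 0.2Q → Q* = 27.9111.

Q* = 27.9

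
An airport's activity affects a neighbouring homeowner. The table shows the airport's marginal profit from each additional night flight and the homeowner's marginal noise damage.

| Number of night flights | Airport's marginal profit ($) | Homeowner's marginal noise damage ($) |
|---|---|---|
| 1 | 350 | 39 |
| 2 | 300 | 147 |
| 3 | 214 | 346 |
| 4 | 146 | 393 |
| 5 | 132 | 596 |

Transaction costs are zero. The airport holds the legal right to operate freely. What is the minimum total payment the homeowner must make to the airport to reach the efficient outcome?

$492

Left alone the airport would choose level 5 (marginal profit stays positive).
Efficient level: k* = 2 (marginal profit ≥ marginal noise damage through 2).
The homeowner must at least cover the airport's forgone profit from cutting 5→2: 214 + 146 + 132 = 492.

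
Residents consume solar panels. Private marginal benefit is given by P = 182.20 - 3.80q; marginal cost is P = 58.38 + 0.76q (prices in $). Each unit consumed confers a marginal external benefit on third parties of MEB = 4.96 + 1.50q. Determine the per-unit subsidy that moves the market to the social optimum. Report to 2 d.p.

Social marginal benefit = demand + MEB = 187.16 - 2.30q.
Set SMB = MC: 187.16 - 2.30q = 58.38 + 0.76q → q* = 42.0850.
The Pigouvian subsidy equals MEB at q*: 4.96 + 1.50×42.0850 = 68.0875.

subsidy = $68.09 per unit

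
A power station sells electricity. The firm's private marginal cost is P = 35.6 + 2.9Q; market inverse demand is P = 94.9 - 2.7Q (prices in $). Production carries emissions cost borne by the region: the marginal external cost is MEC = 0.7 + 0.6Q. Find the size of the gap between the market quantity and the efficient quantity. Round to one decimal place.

Market equilibrium (private): 35.6 + 2.9Q = 94.9 - 2.7Q → Q_m = 10.5893.
Social marginal cost = private MC + MEC = 36.3 + 3.5Q.
Set SMC = demand: 36.3 + 3.5Q = 94.9 - 2.7Q → Q* = 9.4516.
Gap = |10.5893 − 9.4516| = 1.1377.

1.1 units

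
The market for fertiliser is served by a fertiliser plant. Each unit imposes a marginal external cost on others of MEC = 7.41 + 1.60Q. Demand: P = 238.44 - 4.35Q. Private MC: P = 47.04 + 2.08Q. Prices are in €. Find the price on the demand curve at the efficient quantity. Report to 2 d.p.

Social marginal cost = private MC + MEC = 54.45 + 3.68Q.
Set SMC = demand: 54.45 + 3.68Q = 238.44 - 4.35Q → Q* = 22.9128.
Consumer price on the demand curve at Q*: 238.44 − 4.35×22.9128 = 138.7693.

P = €138.77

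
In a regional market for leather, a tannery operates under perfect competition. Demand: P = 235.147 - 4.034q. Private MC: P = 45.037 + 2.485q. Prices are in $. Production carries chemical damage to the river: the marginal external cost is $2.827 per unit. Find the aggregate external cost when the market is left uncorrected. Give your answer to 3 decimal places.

Market equilibrium (private): 45.037 + 2.485q = 235.147 - 4.034q → q_m = 29.1624.
Total external cost = MEC × q_m = 2.827 × 29.1624 = 82.4421.

$82.442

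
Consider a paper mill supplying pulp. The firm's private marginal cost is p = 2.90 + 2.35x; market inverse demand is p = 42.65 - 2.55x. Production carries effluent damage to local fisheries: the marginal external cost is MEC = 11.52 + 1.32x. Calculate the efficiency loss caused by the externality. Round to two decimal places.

Market equilibrium (private): 2.90 + 2.35x = 42.65 - 2.55x → x_m = 8.1122.
Social marginal cost = private MC + MEC = 14.42 + 3.67x.
Set SMC = demand: 14.42 + 3.67x = 42.65 - 2.55x → x* = 4.5386.
Between x* and x_m the wedge SMC − demand runs linearly from 0 to MEC(x_m), so the loss is a triangle.
DWL = ½ × 3.5736 × 22.2282 = 39.7173.

DWL = 39.72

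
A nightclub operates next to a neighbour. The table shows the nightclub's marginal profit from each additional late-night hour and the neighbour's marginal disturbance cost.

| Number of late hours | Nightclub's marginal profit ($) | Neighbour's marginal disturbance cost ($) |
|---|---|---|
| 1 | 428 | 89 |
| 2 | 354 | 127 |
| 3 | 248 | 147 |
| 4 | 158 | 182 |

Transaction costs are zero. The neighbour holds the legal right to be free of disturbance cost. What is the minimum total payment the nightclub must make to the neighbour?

$363

Efficient level: marginal profit ≥ marginal disturbance cost through level 3, so k* = 3.
With the neighbour holding the right, the nightclub must at least compensate total damage at k*: 89 + 127 + 147 = 363.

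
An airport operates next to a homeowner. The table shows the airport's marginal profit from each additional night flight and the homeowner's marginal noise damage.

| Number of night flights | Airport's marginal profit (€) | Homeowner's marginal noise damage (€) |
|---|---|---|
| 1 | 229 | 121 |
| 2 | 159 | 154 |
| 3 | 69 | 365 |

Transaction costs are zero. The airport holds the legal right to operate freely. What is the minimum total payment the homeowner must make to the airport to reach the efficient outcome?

€69

Left alone the airport would choose level 3 (marginal profit stays positive).
Efficient level: k* = 2 (marginal profit ≥ marginal noise damage through 2).
The homeowner must at least cover the airport's forgone profit from cutting 3→2: 69 = 69.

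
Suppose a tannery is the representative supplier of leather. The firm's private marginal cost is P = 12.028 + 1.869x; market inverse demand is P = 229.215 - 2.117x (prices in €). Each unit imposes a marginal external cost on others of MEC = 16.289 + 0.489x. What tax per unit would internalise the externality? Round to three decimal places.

Social marginal cost = private MC + MEC = 28.317 + 2.358x.
Set SMC = demand: 28.317 + 2.358x = 229.215 - 2.117x → x* = 44.8934.
The Pigouvian tax equals MEC at x*: 16.289 + 0.489×44.8934 = 38.2419.

tax = €38.242 per unit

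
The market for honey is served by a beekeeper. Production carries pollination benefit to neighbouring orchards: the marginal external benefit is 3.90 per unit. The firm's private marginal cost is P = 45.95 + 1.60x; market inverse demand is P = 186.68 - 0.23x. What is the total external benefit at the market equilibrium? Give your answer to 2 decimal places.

Market equilibrium (private): 45.95 + 1.60x = 186.68 - 0.23x → x_m = 76.9016.
Total external benefit = MEB × x_m = 3.90 × 76.9016 = 299.9162.

299.92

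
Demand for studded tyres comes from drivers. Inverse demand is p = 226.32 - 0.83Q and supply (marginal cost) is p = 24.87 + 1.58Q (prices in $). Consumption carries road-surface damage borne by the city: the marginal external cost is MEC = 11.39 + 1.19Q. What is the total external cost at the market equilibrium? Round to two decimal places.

Market equilibrium (private): 24.87 + 1.58Q = 226.32 - 0.83Q → Q_m = 83.5892.
Total external cost = ∫₀^{Q_m} (11.39 + 1.19Q) dQ = 11.39×83.5892 + ½×1.19×83.5892² = 5109.4378.

$5109.44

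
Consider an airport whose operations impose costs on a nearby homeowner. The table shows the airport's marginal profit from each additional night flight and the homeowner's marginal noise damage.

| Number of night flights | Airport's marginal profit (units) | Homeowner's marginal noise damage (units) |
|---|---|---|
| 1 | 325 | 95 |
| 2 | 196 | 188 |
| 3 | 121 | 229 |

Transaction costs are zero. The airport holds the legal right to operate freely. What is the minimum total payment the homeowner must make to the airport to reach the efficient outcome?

Left alone the airport would choose level 3 (marginal profit stays positive).
Efficient level: k* = 2 (marginal profit ≥ marginal noise damage through 2).
The homeowner must at least cover the airport's forgone profit from cutting 3→2: 121 = 121.

121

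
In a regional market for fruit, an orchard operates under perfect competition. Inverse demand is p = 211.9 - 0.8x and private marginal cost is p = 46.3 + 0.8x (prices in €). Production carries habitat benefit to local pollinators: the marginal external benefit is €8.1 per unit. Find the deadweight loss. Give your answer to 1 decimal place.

Market equilibrium (private): 46.3 + 0.8x = 211.9 - 0.8x → x_m = 103.5000.
Social marginal cost = private MC − MEB = 38.2 + 0.8x.
Set SMC = demand: 38.2 + 0.8x = 211.9 - 0.8x → x* = 108.5625.
Between x* and x_m the wedge demand − SMC runs linearly from 0 to MEB(x_m), so the loss is a triangle.
DWL = ½ × 5.0625 × 8.1000 = 20.5031.

DWL = €20.5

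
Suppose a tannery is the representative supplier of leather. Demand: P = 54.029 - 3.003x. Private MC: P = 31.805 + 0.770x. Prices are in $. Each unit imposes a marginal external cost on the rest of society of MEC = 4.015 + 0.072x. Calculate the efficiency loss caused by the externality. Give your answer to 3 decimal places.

Market equilibrium (private): 31.805 + 0.770x = 54.029 - 3.003x → x_m = 5.8903.
Social marginal cost = private MC + MEC = 35.820 + 0.842x.
Set SMC = demand: 35.820 + 0.842x = 54.029 - 3.003x → x* = 4.7358.
The welfare-loss triangle has base |x_m − x*| and height MEC(x_m) (the vertical gap between SMC and demand is zero at x* and MEC at x_m).
DWL = ½ × 1.1545 × 4.4391 = 2.5625.

DWL = $2.562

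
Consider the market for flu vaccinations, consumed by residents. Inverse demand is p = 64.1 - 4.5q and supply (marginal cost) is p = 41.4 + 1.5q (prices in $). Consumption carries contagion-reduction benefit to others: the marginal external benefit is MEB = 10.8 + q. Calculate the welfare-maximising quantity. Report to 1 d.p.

Social marginal benefit = demand + MEB = 74.9 - 3.5q.
Set SMB = MC: 74.9 - 3.5q = 41.4 + 1.5q → q* = 6.7000.

q* = 6.7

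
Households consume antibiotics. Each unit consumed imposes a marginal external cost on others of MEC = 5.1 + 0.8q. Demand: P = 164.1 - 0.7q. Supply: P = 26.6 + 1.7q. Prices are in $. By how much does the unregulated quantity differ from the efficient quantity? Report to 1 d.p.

Market equilibrium (private): 26.6 + 1.7q = 164.1 - 0.7q → q_m = 57.2917.
Social marginal benefit = demand − MEC = 159.0 - 1.5q.
Set SMB = MC: 159.0 - 1.5q = 26.6 + 1.7q → q* = 41.3750.
Gap = |57.2917 − 41.3750| = 15.9167.

15.9 units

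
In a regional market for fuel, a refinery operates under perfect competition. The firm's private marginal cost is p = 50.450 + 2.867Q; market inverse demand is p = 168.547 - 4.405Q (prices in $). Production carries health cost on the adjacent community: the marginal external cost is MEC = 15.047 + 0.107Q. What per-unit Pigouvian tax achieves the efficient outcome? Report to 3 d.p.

tax = $16.541 per unit

Social marginal cost = private MC + MEC = 65.497 + 2.974Q.
Set SMC = demand: 65.497 + 2.974Q = 168.547 - 4.405Q → Q* = 13.9653.
The Pigouvian tax equals MEC at Q*: 15.047 + 0.107×13.9653 = 16.5413.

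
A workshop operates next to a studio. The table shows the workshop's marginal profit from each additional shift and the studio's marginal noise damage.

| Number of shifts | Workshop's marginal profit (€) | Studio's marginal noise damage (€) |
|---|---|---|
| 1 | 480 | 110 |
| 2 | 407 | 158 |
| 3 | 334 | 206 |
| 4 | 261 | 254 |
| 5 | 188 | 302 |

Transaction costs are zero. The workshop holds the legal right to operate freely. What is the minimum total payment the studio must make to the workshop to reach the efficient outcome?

€188

Left alone the workshop would choose level 5 (marginal profit stays positive).
Efficient level: k* = 4 (marginal profit ≥ marginal noise damage through 4).
The studio must at least cover the workshop's forgone profit from cutting 5→4: 188 = 188.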